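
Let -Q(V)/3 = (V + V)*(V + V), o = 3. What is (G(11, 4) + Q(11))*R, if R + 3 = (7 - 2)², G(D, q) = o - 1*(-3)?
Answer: -31812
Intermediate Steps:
Q(V) = -12*V² (Q(V) = -3*(V + V)*(V + V) = -3*2*V*2*V = -12*V²)
G(D, q) = 6 (G(D, q) = 3 - 1*(-3) = 3 + 3 = 6)
R = 22 (R = -3 + (7 - 2)² = -3 + 5² = -3 + 25 = 22)
(G(11, 4) + Q(11))*R = (6 - 12*11²)*22 = (6 - 12*121)*22 = (6 - 1452)*22 = -1446*22 = -31812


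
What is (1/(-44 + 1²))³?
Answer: -1/79507 ≈ -1.2578e-5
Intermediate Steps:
(1/(-44 + 1²))³ = (1/(-44 + 1))³ = (1/(-43))³ = (-1/43)³ = -1/79507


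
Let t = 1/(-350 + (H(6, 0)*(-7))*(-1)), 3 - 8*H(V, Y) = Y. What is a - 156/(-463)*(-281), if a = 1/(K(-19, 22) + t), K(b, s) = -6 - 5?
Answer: -1341660049/14157151 ≈ -94.769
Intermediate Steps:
H(V, Y) = 3/8 - Y/8
K(b, s) = -11
t = -8/2779 (t = 1/(-350 + ((3/8 - ⅛*0)*(-7))*(-1)) = 1/(-350 + ((3/8 + 0)*(-7))*(-1)) = 1/(-350 + ((3/8)*(-7))*(-1)) = 1/(-350 - 21/8*(-1)) = 1/(-350 + 21/8) = 1/(-2779/8) = -8/2779 ≈ -0.0028787)
a = -2779/30577 (a = 1/(-11 - 8/2779) = 1/(-30577/2779) = -2779/30577 ≈ -0.090885)
a - 156/(-463)*(-281) = -2779/30577 - 156/(-463)*(-281) = -2779/30577 - 156*(-1/463)*(-281) = -2779/30577 + (156/463)*(-281) = -2779/30577 - 43836/463 = -1341660049/14157151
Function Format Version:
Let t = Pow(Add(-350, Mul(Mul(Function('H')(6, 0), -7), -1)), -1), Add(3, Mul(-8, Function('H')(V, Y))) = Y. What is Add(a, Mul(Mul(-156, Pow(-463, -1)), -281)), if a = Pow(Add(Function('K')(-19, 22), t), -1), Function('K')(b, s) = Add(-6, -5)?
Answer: Rational(-1341660049, 14157151) ≈ -94.769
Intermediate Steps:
Function('H')(V, Y) = Add(Rational(3, 8), Mul(Rational(-1, 8), Y))
Function('K')(b, s) = -11
t = Rational(-8, 2779) (t = Pow(Add(-350, Mul(Mul(Add(Rational(3, 8), Mul(Rational(-1, 8), 0)), -7), -1)), -1) = Pow(Add(-350, Mul(Mul(Add(Rational(3, 8), 0), -7), -1)), -1) = Pow(Add(-350, Mul(Mul(Rational(3, 8), -7), -1)), -1) = Pow(Add(-350, Mul(Rational(-21, 8), -1)), -1) = Pow(Add(-350, Rational(21, 8)), -1) = Pow(Rational(-2779, 8), -1) = Rational(-8, 2779) ≈ -0.0028787)
a = Rational(-2779, 30577) (a = Pow(Add(-11, Rational(-8, 2779)), -1) = Pow(Rational(-30577, 2779), -1) = Rational(-2779, 30577) ≈ -0.090885)
Add(a, Mul(Mul(-156, Pow(-463, -1)), -281)) = Add(Rational(-2779, 30577), Mul(Mul(-156, Pow(-463, -1)), -281)) = Add(Rational(-2779, 30577), Mul(Mul(-156, Rational(-1, 463)), -281)) = Add(Rational(-2779, 30577), Mul(Rational(156, 463), -281)) = Add(Rational(-2779, 30577), Rational(-43836, 463)) = Rational(-1341660049, 14157151)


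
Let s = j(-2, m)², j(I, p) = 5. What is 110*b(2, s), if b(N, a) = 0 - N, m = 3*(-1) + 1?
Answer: -220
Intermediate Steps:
m = -2 (m = -3 + 1 = -2)
s = 25 (s = 5² = 25)
b(N, a) = -N
110*b(2, s) = 110*(-1*2) = 110*(-2) = -220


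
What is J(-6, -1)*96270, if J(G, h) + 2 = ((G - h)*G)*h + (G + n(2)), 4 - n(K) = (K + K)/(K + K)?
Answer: -3369450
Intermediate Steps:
n(K) = 3 (n(K) = 4 - (K + K)/(K + K) = 4 - 2*K/(2*K) = 4 - 2*K*1/(2*K) = 4 - 1*1 = 4 - 1 = 3)
J(G, h) = 1 + G + G*h*(G - h) (J(G, h) = -2 + (((G - h)*G)*h + (G + 3)) = -2 + ((G*(G - h))*h + (3 + G)) = -2 + (G*h*(G - h) + (3 + G)) = -2 + (3 + G + G*h*(G - h)) = 1 + G + G*h*(G - h))
J(-6, -1)*96270 = (1 - 6 - 1*(-6)² - 1*(-6)*(-1)²)*96270 = (1 - 6 - 1*36 - 1*(-6)*1)*96270 = (1 - 6 - 36 + 6)*96270 = -35*96270 = -3369450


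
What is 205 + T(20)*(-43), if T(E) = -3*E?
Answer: 2785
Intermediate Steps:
205 + T(20)*(-43) = 205 - 3*20*(-43) = 205 - 60*(-43) = 205 + 2580 = 2785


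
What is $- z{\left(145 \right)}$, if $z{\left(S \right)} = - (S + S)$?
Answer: $290$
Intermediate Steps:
$z{\left(S \right)} = - 2 S$
$- z{\left(145 \right)} = - \left(-2\right) 145 = \left(-1\right) \left(-290\right) = 290$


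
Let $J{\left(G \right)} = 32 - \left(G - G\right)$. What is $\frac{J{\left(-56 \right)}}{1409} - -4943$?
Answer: $\frac{6964719}{1409} \approx 4943.0$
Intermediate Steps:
$J{\left(G \right)} = 32$ ($J{\left(G \right)} = 32 - 0 = 32 + 0 = 32$)
$\frac{J{\left(-56 \right)}}{1409} - -4943 = \frac{32}{1409} - -4943 = 32 \cdot \frac{1}{1409} + 4943 = \frac{32}{1409} + 4943 = \frac{6964719}{1409}$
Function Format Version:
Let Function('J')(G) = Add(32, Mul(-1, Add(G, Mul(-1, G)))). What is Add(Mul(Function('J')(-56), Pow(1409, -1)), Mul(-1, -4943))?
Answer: Rational(6964719, 1409) ≈ 4943.0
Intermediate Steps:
Function('J')(G) = 32 (Function('J')(G) = Add(32, Mul(-1, 0)) = Add(32, 0) = 32)
Add(Mul(Function('J')(-56), Pow(1409, -1)), Mul(-1, -4943)) = Add(Mul(32, Pow(1409, -1)), Mul(-1, -4943)) = Add(Mul(32, Rational(1, 1409)), 4943) = Add(Rational(32, 1409), 4943) = Rational(6964719, 1409)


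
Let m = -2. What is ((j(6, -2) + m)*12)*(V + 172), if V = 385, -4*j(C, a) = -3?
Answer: -8355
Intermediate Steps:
j(C, a) = 3/4 (j(C, a) = -1/4*(-3) = 3/4)
((j(6, -2) + m)*12)*(V + 172) = ((3/4 - 2)*12)*(385 + 172) = -5/4*12*557 = -15*557 = -8355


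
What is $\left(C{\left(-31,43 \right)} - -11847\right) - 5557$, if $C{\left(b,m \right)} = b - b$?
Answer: $6290$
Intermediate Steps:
$C{\left(b,m \right)} = 0$
$\left(C{\left(-31,43 \right)} - -11847\right) - 5557 = \left(0 - -11847\right) - 5557 = \left(0 + 11847\right) - 5557 = 11847 - 5557 = 6290$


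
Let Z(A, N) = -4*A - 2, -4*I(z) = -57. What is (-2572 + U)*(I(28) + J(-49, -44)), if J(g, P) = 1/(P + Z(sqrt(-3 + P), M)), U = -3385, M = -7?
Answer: 5957*(-114*sqrt(47) + 1309*I)/(4*(-23*I + 2*sqrt(47))) ≈ -84792.0 - 56.958*I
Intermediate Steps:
I(z) = 57/4 (I(z) = -1/4*(-57) = 57/4)
Z(A, N) = -2 - 4*A
J(g, P) = 1/(-2 + P - 4*sqrt(-3 + P)) (J(g, P) = 1/(P + (-2 - 4*sqrt(-3 + P))) = 1/(-2 + P - 4*sqrt(-3 + P)))
(-2572 + U)*(I(28) + J(-49, -44)) = (-2572 - 3385)*(57/4 + 1/(-2 - 44 - 4*sqrt(-3 - 44))) = -5957*(57/4 + 1/(-2 - 44 - 4*I*sqrt(47))) = -5957*(57/4 + 1/(-46 - 4*I*sqrt(47))) = -339549/4 - 5957/(-46 - 4*I*sqrt(47))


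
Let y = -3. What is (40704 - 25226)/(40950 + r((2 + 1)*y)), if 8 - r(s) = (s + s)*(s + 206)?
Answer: 7739/22252 ≈ 0.34779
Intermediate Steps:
r(s) = 8 - 2*s*(206 + s) (r(s) = 8 - (s + s)*(s + 206) = 8 - 2*s*(206 + s))
(40704 - 25226)/(40950 + r((2 + 1)*y)) = (40704 - 25226)/(40950 + (8 - 412*(2 + 1)*(-3) - 2*9*(2 + 1)**2)) = 15478/(40950 + (8 - 1236*(-3) - 2*(3*(-3))**2)) = 15478/(40950 + (8 - 412*(-9) - 2*(-9)**2)) = 15478/(40950 + (8 + 3708 - 2*81)) = 15478/(40950 + (8 + 3708 - 162)) = 15478/(40950 + 3554) = 15478/44504 = 15478*(1/44504) = 7739/22252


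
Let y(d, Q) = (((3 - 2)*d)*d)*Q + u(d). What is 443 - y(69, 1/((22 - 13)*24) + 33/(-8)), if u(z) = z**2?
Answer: 183589/12 ≈ 15299.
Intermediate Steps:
y(d, Q) = d**2 + Q*d**2 (y(d, Q) = (((3 - 2)*d)*d)*Q + d**2 = ((1*d)*d)*Q + d**2 = (d*d)*Q + d**2 = d**2*Q + d**2 = Q*d**2 + d**2 = d**2 + Q*d**2)
443 - y(69, 1/((22 - 13)*24) + 33/(-8)) = 443 - 69**2*(1 + (1/((22 - 13)*24) + 33/(-8))) = 443 - 4761*(1 + ((1/24)/9 + 33*(-1/8))) = 443 - 4761*(1 + ((1/9)*(1/24) - 33/8)) = 443 - 4761*(1 + (1/216 - 33/8)) = 443 - 4761*(1 - 445/108) = 443 - 4761*(-337)/108 = 443 - 1*(-178273/12) = 443 + 178273/12 = 183589/12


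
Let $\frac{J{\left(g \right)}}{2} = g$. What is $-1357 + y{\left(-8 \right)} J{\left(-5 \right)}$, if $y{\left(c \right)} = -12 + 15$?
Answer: $-1387$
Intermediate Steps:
$y{\left(c \right)} = 3$
$J{\left(g \right)} = 2 g$
$-1357 + y{\left(-8 \right)} J{\left(-5 \right)} = -1357 + 3 \cdot 2 \left(-5\right) = -1357 + 3 \left(-10\right) = -1357 - 30 = -1387$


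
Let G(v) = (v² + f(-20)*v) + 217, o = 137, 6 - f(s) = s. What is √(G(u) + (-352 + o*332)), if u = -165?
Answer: 2*√17071 ≈ 261.31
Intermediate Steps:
f(s) = 6 - s
G(v) = 217 + v² + 26*v (G(v) = (v² + (6 - 1*(-20))*v) + 217 = (v² + (6 + 20)*v) + 217 = (v² + 26*v) + 217 = 217 + v² + 26*v)
√(G(u) + (-352 + o*332)) = √((217 + (-165)² + 26*(-165)) + (-352 + 137*332)) = √((217 + 27225 - 4290) + (-352 + 45484)) = √(23152 + 45132) = √68284 = 2*√17071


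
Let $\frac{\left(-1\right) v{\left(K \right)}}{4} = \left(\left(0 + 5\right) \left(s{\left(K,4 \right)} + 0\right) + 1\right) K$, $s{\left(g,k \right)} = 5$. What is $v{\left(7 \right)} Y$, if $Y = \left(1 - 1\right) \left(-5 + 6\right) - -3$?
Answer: $-2184$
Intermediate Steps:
$Y = 3$ ($Y = 0 \cdot 1 + 3 = 0 + 3 = 3$)
$v{\left(K \right)} = - 104 K$ ($v{\left(K \right)} = - 4 \left(\left(0 + 5\right) \left(5 + 0\right) + 1\right) K = - 4 \left(5 \cdot 5 + 1\right) K = - 4 \left(25 + 1\right) K = - 4 \cdot 26 K = - 104 K$)
$v{\left(7 \right)} Y = \left(-104\right) 7 \cdot 3 = \left(-728\right) 3 = -2184$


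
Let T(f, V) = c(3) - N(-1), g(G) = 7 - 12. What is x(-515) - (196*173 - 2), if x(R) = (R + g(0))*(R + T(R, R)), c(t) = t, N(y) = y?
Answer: 231814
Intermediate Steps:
g(G) = -5
T(f, V) = 4 (T(f, V) = 3 - 1*(-1) = 3 + 1 = 4)
x(R) = (-5 + R)*(4 + R) (x(R) = (R - 5)*(R + 4) = (-5 + R)*(4 + R))
x(-515) - (196*173 - 2) = (-20 + (-515)² - 1*(-515)) - (196*173 - 2) = (-20 + 265225 + 515) - (33908 - 2) = 265720 - 1*33906 = 265720 - 33906 = 231814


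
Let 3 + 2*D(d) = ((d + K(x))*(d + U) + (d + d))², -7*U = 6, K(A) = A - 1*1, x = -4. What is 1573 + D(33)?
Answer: 936299/2 ≈ 4.6815e+5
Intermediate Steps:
K(A) = -1 + A (K(A) = A - 1 = -1 + A)
U = -6/7 (U = -⅐*6 = -6/7 ≈ -0.85714)
D(d) = -3/2 + (2*d + (-5 + d)*(-6/7 + d))²/2 (D(d) = -3/2 + ((d + (-1 - 4))*(d - 6/7) + (d + d))²/2 = -3/2 + ((d - 5)*(-6/7 + d) + 2*d)²/2 = -3/2 + ((-5 + d)*(-6/7 + d) + 2*d)²/2 = -3/2 + (2*d + (-5 + d)*(-6/7 + d))²/2)
1573 + D(33) = 1573 + (-3/2 + (30 - 27*33 + 7*33²)²/98) = 1573 + (-3/2 + (30 - 891 + 7*1089)²/98) = 1573 + (-3/2 + (30 - 891 + 7623)²/98) = 1573 + (-3/2 + (1/98)*6762²) = 1573 + (-3/2 + (1/98)*45724644) = 1573 + (-3/2 + 466578) = 1573 + 933153/2 = 936299/2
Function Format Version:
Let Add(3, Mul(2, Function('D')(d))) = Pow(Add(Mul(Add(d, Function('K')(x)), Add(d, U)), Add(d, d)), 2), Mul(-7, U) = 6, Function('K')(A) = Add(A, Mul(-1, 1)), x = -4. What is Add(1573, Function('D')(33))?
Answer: Rational(936299, 2) ≈ 4.6815e+5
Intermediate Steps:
Function('K')(A) = Add(-1, A) (Function('K')(A) = Add(A, -1) = Add(-1, A))
U = Rational(-6, 7) (U = Mul(Rational(-1, 7), 6) = Rational(-6, 7) ≈ -0.85714)
Function('D')(d) = Add(Rational(-3, 2), Mul(Rational(1, 2), Pow(Add(Mul(2, d), Mul(Add(-5, d), Add(Rational(-6, 7), d))), 2))) (Function('D')(d) = Add(Rational(-3, 2), Mul(Rational(1, 2), Pow(Add(Mul(Add(d, Add(-1, -4)), Add(d, Rational(-6, 7))), Add(d, d)), 2))) = Add(Rational(-3, 2), Mul(Rational(1, 2), Pow(Add(Mul(Add(d, -5), Add(Rational(-6, 7), d)), Mul(2, d)), 2))) = Add(Rational(-3, 2), Mul(Rational(1, 2), Pow(Add(Mul(Add(-5, d), Add(Rational(-6, 7), d)), Mul(2, d)), 2))) = Add(Rational(-3, 2), Mul(Rational(1, 2), Pow(Add(Mul(2, d), Mul(Add(-5, d), Add(Rational(-6, 7), d))), 2))))
Add(1573, Function('D')(33)) = Add(1573, Add(Rational(-3, 2), Mul(Rational(1, 98), Pow(Add(30, Mul(-27, 33), Mul(7, Pow(33, 2))), 2)))) = Add(1573, Add(Rational(-3, 2), Mul(Rational(1, 98), Pow(Add(30, -891, Mul(7, 1089)), 2)))) = Add(1573, Add(Rational(-3, 2), Mul(Rational(1, 98), Pow(Add(30, -891, 7623), 2)))) = Add(1573, Add(Rational(-3, 2), Mul(Rational(1, 98), Pow(6762, 2)))) = Add(1573, Add(Rational(-3, 2), Mul(Rational(1, 98), 45724644))) = Add(1573, Add(Rational(-3, 2), 466578)) = Add(1573, Rational(933153, 2)) = Rational(936299, 2)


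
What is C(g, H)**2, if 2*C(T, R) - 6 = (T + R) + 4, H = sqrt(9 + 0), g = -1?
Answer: 36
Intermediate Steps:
H = 3 (H = sqrt(9) = 3)
C(T, R) = 5 + R/2 + T/2 (C(T, R) = 3 + ((T + R) + 4)/2 = 3 + ((R + T) + 4)/2 = 3 + (4 + R + T)/2 = 3 + (2 + R/2 + T/2) = 5 + R/2 + T/2)
C(g, H)**2 = (5 + (1/2)*3 + (1/2)*(-1))**2 = (5 + 3/2 - 1/2)**2 = 6**2 = 36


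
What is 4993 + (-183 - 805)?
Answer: 4005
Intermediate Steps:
4993 + (-183 - 805) = 4993 - 988 = 4005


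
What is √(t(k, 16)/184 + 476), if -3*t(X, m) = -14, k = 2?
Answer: 137*√483/138 ≈ 21.818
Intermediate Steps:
t(X, m) = 14/3 (t(X, m) = -⅓*(-14) = 14/3)
√(t(k, 16)/184 + 476) = √((14/3)/184 + 476) = √((14/3)*(1/184) + 476) = √(7/276 + 476) = √(131383/276) = 137*√483/138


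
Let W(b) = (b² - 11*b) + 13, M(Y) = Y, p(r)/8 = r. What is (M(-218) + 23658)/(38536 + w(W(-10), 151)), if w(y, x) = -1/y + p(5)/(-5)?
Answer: 5227120/8591743 ≈ 0.60839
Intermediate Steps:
p(r) = 8*r
W(b) = 13 + b² - 11*b
w(y, x) = -8 - 1/y (w(y, x) = -1/y + (8*5)/(-5) = -1/y + 40*(-⅕) = -1/y - 8 = -8 - 1/y)
(M(-218) + 23658)/(38536 + w(W(-10), 151)) = (-218 + 23658)/(38536 + (-8 - 1/(13 + (-10)² - 11*(-10)))) = 23440/(38536 + (-8 - 1/(13 + 100 + 110))) = 23440/(38536 + (-8 - 1/223)) = 23440/(38536 - 1785/223) = 23440/(8591743/223) = 23440*(223/8591743) = 5227120/8591743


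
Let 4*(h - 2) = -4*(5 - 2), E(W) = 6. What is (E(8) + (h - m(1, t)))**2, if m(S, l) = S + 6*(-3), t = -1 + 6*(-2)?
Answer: 484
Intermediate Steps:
t = -13 (t = -1 - 12 = -13)
h = -1 (h = 2 + (-4*(5 - 2))/4 = 2 + (-4*3)/4 = 2 + (1/4)*(-12) = 2 - 3 = -1)
m(S, l) = -18 + S (m(S, l) = S - 18 = -18 + S)
(E(8) + (h - m(1, t)))**2 = (6 + (-1 - (-18 + 1)))**2 = (6 + (-1 - 1*(-17)))**2 = (6 + (-1 + 17))**2 = (6 + 16)**2 = 22**2 = 484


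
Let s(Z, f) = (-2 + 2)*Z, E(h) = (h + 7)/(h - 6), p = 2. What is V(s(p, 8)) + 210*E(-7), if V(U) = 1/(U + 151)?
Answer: 1/151 ≈ 0.0066225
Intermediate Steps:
E(h) = (7 + h)/(-6 + h)
s(Z, f) = 0 (s(Z, f) = 0*Z = 0)
V(U) = 1/(151 + U)
V(s(p, 8)) + 210*E(-7) = 1/(151 + 0) + 210*((7 - 7)/(-6 - 7)) = 1/151 + 210*(0/(-13)) = 1/151 + 210*(-1/13*0) = 1/151 + 210*0 = 1/151 + 0 = 1/151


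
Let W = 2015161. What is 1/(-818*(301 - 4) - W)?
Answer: -1/2258107 ≈ -4.4285e-7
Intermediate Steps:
1/(-818*(301 - 4) - W) = 1/(-818*(301 - 4) - 1*2015161) = 1/(-818*297 - 2015161) = 1/(-242946 - 2015161) = 1/(-2258107) = -1/2258107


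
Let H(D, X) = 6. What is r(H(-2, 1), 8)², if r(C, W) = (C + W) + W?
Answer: 484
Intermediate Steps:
r(C, W) = C + 2*W
r(H(-2, 1), 8)² = (6 + 2*8)² = (6 + 16)² = 22² = 484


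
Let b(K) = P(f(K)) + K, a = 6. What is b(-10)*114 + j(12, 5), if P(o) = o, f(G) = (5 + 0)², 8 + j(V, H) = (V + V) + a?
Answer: 1732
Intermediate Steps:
j(V, H) = -2 + 2*V (j(V, H) = -8 + ((V + V) + 6) = -8 + (2*V + 6) = -8 + (6 + 2*V) = -2 + 2*V)
f(G) = 25 (f(G) = 5² = 25)
b(K) = 25 + K
b(-10)*114 + j(12, 5) = (25 - 10)*114 + (-2 + 2*12) = 15*114 + (-2 + 24) = 1710 + 22 = 1732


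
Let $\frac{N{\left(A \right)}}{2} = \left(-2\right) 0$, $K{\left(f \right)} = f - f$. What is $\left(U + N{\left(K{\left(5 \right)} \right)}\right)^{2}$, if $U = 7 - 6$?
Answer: $1$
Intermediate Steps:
$K{\left(f \right)} = 0$
$U = 1$
$N{\left(A \right)} = 0$ ($N{\left(A \right)} = 2 \left(\left(-2\right) 0\right) = 2 \cdot 0 = 0$)
$\left(U + N{\left(K{\left(5 \right)} \right)}\right)^{2} = \left(1 + 0\right)^{2} = 1^{2} = 1$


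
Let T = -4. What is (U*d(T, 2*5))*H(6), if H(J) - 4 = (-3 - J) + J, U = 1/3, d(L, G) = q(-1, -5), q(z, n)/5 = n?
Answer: -25/3 ≈ -8.3333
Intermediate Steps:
q(z, n) = 5*n
d(L, G) = -25 (d(L, G) = 5*(-5) = -25)
U = 1/3 (U = 1*(1/3) = 1/3 ≈ 0.33333)
H(J) = 1 (H(J) = 4 + ((-3 - J) + J) = 4 - 3 = 1)
(U*d(T, 2*5))*H(6) = ((1/3)*(-25))*1 = -25/3*1 = -25/3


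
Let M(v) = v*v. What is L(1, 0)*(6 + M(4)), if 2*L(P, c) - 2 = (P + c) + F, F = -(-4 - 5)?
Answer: 132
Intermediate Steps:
F = 9 (F = -1*(-9) = 9)
L(P, c) = 11/2 + P/2 + c/2 (L(P, c) = 1 + ((P + c) + 9)/2 = 1 + (9 + P + c)/2 = 1 + (9/2 + P/2 + c/2) = 11/2 + P/2 + c/2)
M(v) = v²
L(1, 0)*(6 + M(4)) = (11/2 + (½)*1 + (½)*0)*(6 + 4²) = (11/2 + ½ + 0)*(6 + 16) = 6*22 = 132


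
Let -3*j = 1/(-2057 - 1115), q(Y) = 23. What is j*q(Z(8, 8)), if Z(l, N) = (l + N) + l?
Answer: 23/9516 ≈ 0.0024170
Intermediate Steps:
Z(l, N) = N + 2*l (Z(l, N) = (N + l) + l = N + 2*l)
j = 1/9516 (j = -1/(3*(-2057 - 1115)) = -⅓/(-3172) = -⅓*(-1/3172) = 1/9516 ≈ 0.00010509)
j*q(Z(8, 8)) = (1/9516)*23 = 23/9516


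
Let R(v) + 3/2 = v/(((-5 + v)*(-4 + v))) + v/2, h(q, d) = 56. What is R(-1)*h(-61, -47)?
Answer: -1708/15 ≈ -113.87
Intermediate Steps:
R(v) = -3/2 + v/2 + v/((-5 + v)*(-4 + v)) (R(v) = -3/2 + (v/(((-5 + v)*(-4 + v))) + v/2) = -3/2 + (v*(1/((-5 + v)*(-4 + v))) + v*(½)) = -3/2 + (v/((-5 + v)*(-4 + v)) + v/2) = -3/2 + (v/2 + v/((-5 + v)*(-4 + v))) = -3/2 + v/2 + v/((-5 + v)*(-4 + v)))
R(-1)*h(-61, -47) = ((-60 + (-1)³ - 12*(-1)² + 49*(-1))/(2*(20 + (-1)² - 9*(-1))))*56 = ((-60 - 1 - 12*1 - 49)/(2*(20 + 1 + 9)))*56 = ((½)*(-60 - 1 - 12 - 49)/30)*56 = ((½)*(1/30)*(-122))*56 = -61/30*56 = -1708/15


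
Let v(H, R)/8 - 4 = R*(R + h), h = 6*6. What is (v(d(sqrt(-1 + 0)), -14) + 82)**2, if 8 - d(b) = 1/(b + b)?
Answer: 5522500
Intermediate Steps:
h = 36
d(b) = 8 - 1/(2*b) (d(b) = 8 - 1/(b + b) = 8 - 1/(2*b))
v(H, R) = 32 + 8*R*(36 + R) (v(H, R) = 32 + 8*(R*(R + 36)) = 32 + 8*(R*(36 + R)) = 32 + 8*R*(36 + R))
(v(d(sqrt(-1 + 0)), -14) + 82)**2 = ((32 + 8*(-14)**2 + 288*(-14)) + 82)**2 = ((32 + 8*196 - 4032) + 82)**2 = ((32 + 1568 - 4032) + 82)**2 = (-2432 + 82)**2 = (-2350)**2 = 5522500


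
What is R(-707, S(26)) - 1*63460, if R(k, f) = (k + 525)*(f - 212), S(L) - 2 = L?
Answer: -29972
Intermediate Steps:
S(L) = 2 + L
R(k, f) = (-212 + f)*(525 + k) (R(k, f) = (525 + k)*(-212 + f) = (-212 + f)*(525 + k))
R(-707, S(26)) - 1*63460 = (-111300 - 212*(-707) + 525*(2 + 26) + (2 + 26)*(-707)) - 1*63460 = (-111300 + 149884 + 525*28 + 28*(-707)) - 63460 = (-111300 + 149884 + 14700 - 19796) - 63460 = 33488 - 63460 = -29972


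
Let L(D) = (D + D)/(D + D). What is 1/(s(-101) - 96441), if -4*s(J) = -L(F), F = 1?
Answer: -4/385763 ≈ -1.0369e-5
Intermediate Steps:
L(D) = 1 (L(D) = (2*D)/((2*D)) = (2*D)*(1/(2*D)) = 1)
s(J) = ¼ (s(J) = -(-1)/4 = -¼*(-1) = ¼)
1/(s(-101) - 96441) = 1/(¼ - 96441) = 1/(-385763/4) = -4/385763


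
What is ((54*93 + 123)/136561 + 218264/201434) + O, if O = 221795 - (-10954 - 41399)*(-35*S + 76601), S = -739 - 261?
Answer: 95556364698143373/16354357 ≈ 5.8429e+9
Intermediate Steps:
S = -1000
O = 5842868948 (O = 221795 - (-10954 - 41399)*(-35*(-1000) + 76601) = 221795 - (-52353)*(35000 + 76601) = 221795 - (-52353)*111601 = 221795 - 1*(-5842647153) = 221795 + 5842647153 = 5842868948)
((54*93 + 123)/136561 + 218264/201434) + O = ((54*93 + 123)/136561 + 218264/201434) + 5842868948 = ((5022 + 123)*(1/136561) + 218264*(1/201434)) + 5842868948 = (5145*(1/136561) + 109132/100717) + 5842868948 = (5145/136561 + 109132/100717) + 5842868948 = 18336937/16354357 + 5842868948 = 95556364698143373/16354357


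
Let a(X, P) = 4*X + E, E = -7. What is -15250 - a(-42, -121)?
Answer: -15075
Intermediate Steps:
a(X, P) = -7 + 4*X (a(X, P) = 4*X - 7 = -7 + 4*X)
-15250 - a(-42, -121) = -15250 - (-7 + 4*(-42)) = -15250 - (-7 - 168) = -15250 - 1*(-175) = -15250 + 175 = -15075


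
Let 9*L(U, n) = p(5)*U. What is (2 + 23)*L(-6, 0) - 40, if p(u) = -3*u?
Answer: 210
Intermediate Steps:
L(U, n) = -5*U/3 (L(U, n) = ((-3*5)*U)/9 = (-15*U)/9 = -5*U/3)
(2 + 23)*L(-6, 0) - 40 = (2 + 23)*(-5/3*(-6)) - 40 = 25*10 - 40 = 250 - 40 = 210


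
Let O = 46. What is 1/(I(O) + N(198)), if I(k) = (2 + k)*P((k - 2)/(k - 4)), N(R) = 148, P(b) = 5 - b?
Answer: 7/2364 ≈ 0.0029611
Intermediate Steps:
I(k) = (2 + k)*(5 - (-2 + k)/(-4 + k)) (I(k) = (2 + k)*(5 - (k - 2)/(k - 4)) = (2 + k)*(5 - (-2 + k)/(-4 + k)))
1/(I(O) + N(198)) = 1/(2*(-9 + 2*46)*(2 + 46)/(-4 + 46) + 148) = 1/(2*(-9 + 92)*48/42 + 148) = 1/(2*(1/42)*83*48 + 148) = 1/(1328/7 + 148) = 1/(2364/7) = 7/2364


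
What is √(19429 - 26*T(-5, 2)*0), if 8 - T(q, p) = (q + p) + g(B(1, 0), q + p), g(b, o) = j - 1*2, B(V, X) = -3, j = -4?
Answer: √19429 ≈ 139.39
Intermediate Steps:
g(b, o) = -6 (g(b, o) = -4 - 1*2 = -4 - 2 = -6)
T(q, p) = 14 - p - q (T(q, p) = 8 - ((q + p) - 6) = 8 - ((p + q) - 6) = 8 - (-6 + p + q) = 8 + (6 - p - q) = 14 - p - q)
√(19429 - 26*T(-5, 2)*0) = √(19429 - 26*(14 - 1*2 - 1*(-5))*0) = √(19429 - 26*(14 - 2 + 5)*0) = √(19429 - 26*17*0) = √(19429 - 442*0) = √(19429 + 0) = √19429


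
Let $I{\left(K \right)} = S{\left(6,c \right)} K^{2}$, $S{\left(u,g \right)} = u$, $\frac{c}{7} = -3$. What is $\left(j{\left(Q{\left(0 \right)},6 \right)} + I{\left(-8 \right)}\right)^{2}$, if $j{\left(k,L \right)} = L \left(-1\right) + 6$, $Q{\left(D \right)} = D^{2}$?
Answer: $147456$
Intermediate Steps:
$c = -21$ ($c = 7 \left(-3\right) = -21$)
$j{\left(k,L \right)} = 6 - L$ ($j{\left(k,L \right)} = - L + 6 = 6 - L$)
$I{\left(K \right)} = 6 K^{2}$
$\left(j{\left(Q{\left(0 \right)},6 \right)} + I{\left(-8 \right)}\right)^{2} = \left(\left(6 - 6\right) + 6 \left(-8\right)^{2}\right)^{2} = \left(\left(6 - 6\right) + 6 \cdot 64\right)^{2} = \left(0 + 384\right)^{2} = 384^{2} = 147456$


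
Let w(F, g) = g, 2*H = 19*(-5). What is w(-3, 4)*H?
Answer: -190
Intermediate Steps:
H = -95/2 (H = (19*(-5))/2 = (1/2)*(-95) = -95/2 ≈ -47.500)
w(-3, 4)*H = 4*(-95/2) = -190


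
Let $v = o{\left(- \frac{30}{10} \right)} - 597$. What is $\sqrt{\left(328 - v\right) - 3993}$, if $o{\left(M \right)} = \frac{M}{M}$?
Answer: $3 i \sqrt{341} \approx 55.399 i$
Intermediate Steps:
$o{\left(M \right)} = 1$
$v = -596$ ($v = 1 - 597 = -596$)
$\sqrt{\left(328 - v\right) - 3993} = \sqrt{\left(328 - -596\right) - 3993} = \sqrt{\left(328 + 596\right) - 3993} = \sqrt{924 - 3993} = \sqrt{-3069} = 3 i \sqrt{341}$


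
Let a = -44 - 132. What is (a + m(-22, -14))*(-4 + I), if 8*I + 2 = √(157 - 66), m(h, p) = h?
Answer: 1683/2 - 99*√91/4 ≈ 605.40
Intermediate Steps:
a = -176
I = -¼ + √91/8 (I = -¼ + √(157 - 66)/8 = -¼ + √91/8 ≈ 0.94242)
(a + m(-22, -14))*(-4 + I) = (-176 - 22)*(-4 + (-¼ + √91/8)) = -198*(-17/4 + √91/8) = 1683/2 - 99*√91/4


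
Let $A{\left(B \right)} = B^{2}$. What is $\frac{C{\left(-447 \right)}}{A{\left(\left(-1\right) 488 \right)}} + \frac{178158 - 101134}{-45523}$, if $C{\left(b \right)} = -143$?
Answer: $- \frac{18349313245}{10841029312} \approx -1.6926$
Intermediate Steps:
$\frac{C{\left(-447 \right)}}{A{\left(\left(-1\right) 488 \right)}} + \frac{178158 - 101134}{-45523} = - \frac{143}{\left(\left(-1\right) 488\right)^{2}} + \frac{178158 - 101134}{-45523} = - \frac{143}{\left(-488\right)^{2}} + \left(178158 - 101134\right) \left(- \frac{1}{45523}\right) = - \frac{143}{238144} + 77024 \left(- \frac{1}{45523}\right) = \left(-143\right) \frac{1}{238144} - \frac{77024}{45523} = - \frac{143}{238144} - \frac{77024}{45523} = - \frac{18349313245}{10841029312}$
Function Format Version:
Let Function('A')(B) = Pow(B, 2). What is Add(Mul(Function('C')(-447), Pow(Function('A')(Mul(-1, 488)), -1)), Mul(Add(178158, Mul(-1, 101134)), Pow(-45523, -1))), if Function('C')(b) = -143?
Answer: Rational(-18349313245, 10841029312) ≈ -1.6926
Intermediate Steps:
Add(Mul(Function('C')(-447), Pow(Function('A')(Mul(-1, 488)), -1)), Mul(Add(178158, Mul(-1, 101134)), Pow(-45523, -1))) = Add(Mul(-143, Pow(Pow(Mul(-1, 488), 2), -1)), Mul(Add(178158, Mul(-1, 101134)), Pow(-45523, -1))) = Add(Mul(-143, Pow(Pow(-488, 2), -1)), Mul(Add(178158, -101134), Rational(-1, 45523))) = Add(Mul(-143, Pow(238144, -1)), Mul(77024, Rational(-1, 45523))) = Add(Mul(-143, Rational(1, 238144)), Rational(-77024, 45523)) = Add(Rational(-143, 238144), Rational(-77024, 45523)) = Rational(-18349313245, 10841029312)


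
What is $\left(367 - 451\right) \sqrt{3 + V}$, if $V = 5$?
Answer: $- 168 \sqrt{2} \approx -237.59$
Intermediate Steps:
$\left(367 - 451\right) \sqrt{3 + V} = \left(367 - 451\right) \sqrt{3 + 5} = - 84 \sqrt{8} = - 84 \cdot 2 \sqrt{2} = - 168 \sqrt{2}$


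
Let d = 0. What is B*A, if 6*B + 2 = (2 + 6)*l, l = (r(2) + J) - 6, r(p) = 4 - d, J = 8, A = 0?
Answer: 0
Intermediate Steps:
r(p) = 4 (r(p) = 4 - 1*0 = 4 + 0 = 4)
l = 6 (l = (4 + 8) - 6 = 12 - 6 = 6)
B = 23/3 (B = -⅓ + ((2 + 6)*6)/6 = -⅓ + (8*6)/6 = -⅓ + (⅙)*48 = -⅓ + 8 = 23/3 ≈ 7.6667)
B*A = (23/3)*0 = 0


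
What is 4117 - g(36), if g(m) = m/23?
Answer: 94655/23 ≈ 4115.4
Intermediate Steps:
g(m) = m/23 (g(m) = m*(1/23) = m/23)
4117 - g(36) = 4117 - 36/23 = 94655/23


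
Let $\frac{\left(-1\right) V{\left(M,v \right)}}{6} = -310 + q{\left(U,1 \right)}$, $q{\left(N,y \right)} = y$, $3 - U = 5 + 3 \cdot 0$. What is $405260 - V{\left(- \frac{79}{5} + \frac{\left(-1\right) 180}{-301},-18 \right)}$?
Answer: $403406$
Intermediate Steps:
$U = -2$ ($U = 3 - \left(5 + 3 \cdot 0\right) = 3 - \left(5 + 0\right) = 3 - 5 = -2$)
$V{\left(M,v \right)} = 1854$ ($V{\left(M,v \right)} = - 6 \left(-310 + 1\right) = \left(-6\right) \left(-309\right) = 1854$)
$405260 - V{\left(- \frac{79}{5} + \frac{\left(-1\right) 180}{-301},-18 \right)} = 405260 - 1854 = 403406$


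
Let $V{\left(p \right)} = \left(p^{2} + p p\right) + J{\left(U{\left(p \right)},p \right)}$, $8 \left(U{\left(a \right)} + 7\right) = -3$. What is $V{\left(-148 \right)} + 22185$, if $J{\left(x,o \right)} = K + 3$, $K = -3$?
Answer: $65993$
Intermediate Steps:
$U{\left(a \right)} = - \frac{59}{8}$ ($U{\left(a \right)} = -7 + \frac{1}{8} \left(-3\right) = -7 - \frac{3}{8} = - \frac{59}{8}$)
$J{\left(x,o \right)} = 0$ ($J{\left(x,o \right)} = -3 + 3 = 0$)
$V{\left(p \right)} = 2 p^{2}$ ($V{\left(p \right)} = \left(p^{2} + p p\right) + 0 = \left(p^{2} + p^{2}\right) + 0 = 2 p^{2} + 0 = 2 p^{2}$)
$V{\left(-148 \right)} + 22185 = 2 \left(-148\right)^{2} + 22185 = 2 \cdot 21904 + 22185 = 43808 + 22185 = 65993$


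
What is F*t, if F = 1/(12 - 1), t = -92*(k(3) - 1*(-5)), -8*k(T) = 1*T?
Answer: -851/22 ≈ -38.682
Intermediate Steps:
k(T) = -T/8
t = -851/2 (t = -92*(-1/8*3 - 1*(-5)) = -92*(-3/8 + 5) = -92*37/8 = -851/2 ≈ -425.50)
F = 1/11 ≈ 0.090909
F*t = (1/11)*(-851/2) = -851/22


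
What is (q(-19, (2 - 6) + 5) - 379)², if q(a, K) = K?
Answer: 142884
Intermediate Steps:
(q(-19, (2 - 6) + 5) - 379)² = (((2 - 6) + 5) - 379)² = ((-4 + 5) - 379)² = (1 - 379)² = (-378)² = 142884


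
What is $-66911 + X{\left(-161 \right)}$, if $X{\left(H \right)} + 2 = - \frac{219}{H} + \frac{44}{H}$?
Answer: $- \frac{1538974}{23} \approx -66912.0$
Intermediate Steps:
$X{\left(H \right)} = -2 - \frac{175}{H}$ ($X{\left(H \right)} = -2 + \left(- \frac{219}{H} + \frac{44}{H}\right) = -2 - \frac{175}{H}$)
$-66911 + X{\left(-161 \right)} = -66911 - \left(2 + \frac{175}{-161}\right) = -66911 - \frac{21}{23} = - \frac{1538974}{23}$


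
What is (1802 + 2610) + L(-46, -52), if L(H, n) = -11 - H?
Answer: 4447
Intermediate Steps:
(1802 + 2610) + L(-46, -52) = (1802 + 2610) + (-11 - 1*(-46)) = 4412 + (-11 + 46) = 4412 + 35 = 4447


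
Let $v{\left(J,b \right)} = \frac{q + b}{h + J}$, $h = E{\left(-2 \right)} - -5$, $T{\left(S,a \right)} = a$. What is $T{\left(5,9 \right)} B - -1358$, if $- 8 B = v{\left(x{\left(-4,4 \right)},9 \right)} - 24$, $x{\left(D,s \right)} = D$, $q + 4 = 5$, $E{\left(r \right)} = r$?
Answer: $\frac{5585}{4} \approx 1396.3$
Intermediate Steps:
$q = 1$ ($q = -4 + 5 = 1$)
$h = 3$ ($h = -2 - -5 = -2 + 5 = 3$)
$v{\left(J,b \right)} = \frac{1 + b}{3 + J}$
$B = \frac{17}{4}$ ($B = - \frac{\frac{1 + 9}{3 - 4} - 24}{8} = - \frac{\frac{1}{-1} \cdot 10 - 24}{8} = - \frac{\left(-1\right) 10 - 24}{8} = - \frac{-10 - 24}{8} = \left(- \frac{1}{8}\right) \left(-34\right) = \frac{17}{4} \approx 4.25$)
$T{\left(5,9 \right)} B - -1358 = 9 \cdot \frac{17}{4} - -1358 = \frac{153}{4} + 1358 = \frac{5585}{4}$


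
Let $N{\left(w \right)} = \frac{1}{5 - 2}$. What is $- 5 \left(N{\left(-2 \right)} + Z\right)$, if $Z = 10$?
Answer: $- \frac{155}{3} \approx -51.667$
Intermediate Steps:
$N{\left(w \right)} = \frac{1}{3}$
$- 5 \left(N{\left(-2 \right)} + Z\right) = - 5 \left(\frac{1}{3} + 10\right) = \left(-5\right) \frac{31}{3} = - \frac{155}{3}$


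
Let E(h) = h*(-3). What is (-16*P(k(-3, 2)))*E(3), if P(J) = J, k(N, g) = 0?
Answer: 0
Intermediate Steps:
E(h) = -3*h
(-16*P(k(-3, 2)))*E(3) = (-16*0)*(-3*3) = 0*(-9) = 0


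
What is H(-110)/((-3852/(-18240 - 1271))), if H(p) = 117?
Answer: 253643/428 ≈ 592.62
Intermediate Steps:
H(-110)/((-3852/(-18240 - 1271))) = 117/((-3852/(-18240 - 1271))) = 117/((-3852/(-19511))) = 117/((-3852*(-1/19511))) = 117/(3852/19511) = 117*(19511/3852) = 253643/428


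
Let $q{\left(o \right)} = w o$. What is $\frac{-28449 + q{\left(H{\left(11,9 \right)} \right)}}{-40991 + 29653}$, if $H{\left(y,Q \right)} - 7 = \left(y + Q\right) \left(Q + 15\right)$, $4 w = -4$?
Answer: $\frac{14468}{5669} \approx 2.5521$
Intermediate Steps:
$w = -1$ ($w = \frac{1}{4} \left(-4\right) = -1$)
$H{\left(y,Q \right)} = 7 + \left(15 + Q\right) \left(Q + y\right)$ ($H{\left(y,Q \right)} = 7 + \left(y + Q\right) \left(Q + 15\right) = 7 + \left(Q + y\right) \left(15 + Q\right) = 7 + \left(15 + Q\right) \left(Q + y\right)$)
$q{\left(o \right)} = - o$
$\frac{-28449 + q{\left(H{\left(11,9 \right)} \right)}}{-40991 + 29653} = \frac{-28449 - \left(7 + 9^{2} + 15 \cdot 9 + 15 \cdot 11 + 9 \cdot 11\right)}{-40991 + 29653} = \frac{-28449 - \left(7 + 81 + 135 + 165 + 99\right)}{-11338} = \left(-28449 - 487\right) \left(- \frac{1}{11338}\right) = \left(-28936\right) \left(- \frac{1}{11338}\right) = \frac{14468}{5669}$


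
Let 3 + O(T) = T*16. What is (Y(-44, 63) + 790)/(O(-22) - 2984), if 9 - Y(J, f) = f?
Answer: -736/3339 ≈ -0.22043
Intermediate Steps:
Y(J, f) = 9 - f
O(T) = -3 + 16*T (O(T) = -3 + T*16 = -3 + 16*T)
(Y(-44, 63) + 790)/(O(-22) - 2984) = ((9 - 1*63) + 790)/((-3 + 16*(-22)) - 2984) = ((9 - 63) + 790)/((-3 - 352) - 2984) = (-54 + 790)/(-355 - 2984) = 736/(-3339) = 736*(-1/3339) = -736/3339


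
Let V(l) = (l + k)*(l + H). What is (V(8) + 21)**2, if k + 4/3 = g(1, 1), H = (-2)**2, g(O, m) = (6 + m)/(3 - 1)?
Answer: 20449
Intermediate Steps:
g(O, m) = 3 + m/2 (g(O, m) = (6 + m)/2 = (6 + m)*(1/2) = 3 + m/2)
H = 4
k = 13/6 (k = -4/3 + (3 + (1/2)*1) = -4/3 + (3 + 1/2) = -4/3 + 7/2 = 13/6 ≈ 2.1667)
V(l) = (4 + l)*(13/6 + l) (V(l) = (l + 13/6)*(l + 4) = (13/6 + l)*(4 + l) = (4 + l)*(13/6 + l))
(V(8) + 21)**2 = ((26/3 + 8**2 + (37/6)*8) + 21)**2 = ((26/3 + 64 + 148/3) + 21)**2 = (122 + 21)**2 = 143**2 = 20449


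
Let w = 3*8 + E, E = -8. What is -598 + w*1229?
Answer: 19066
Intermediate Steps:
w = 16 (w = 3*8 - 8 = 24 - 8 = 16)
-598 + w*1229 = -598 + 16*1229 = -598 + 19664 = 19066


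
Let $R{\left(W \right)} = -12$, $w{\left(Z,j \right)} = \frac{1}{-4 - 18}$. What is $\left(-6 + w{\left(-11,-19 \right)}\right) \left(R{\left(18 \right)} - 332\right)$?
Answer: $\frac{22876}{11} \approx 2079.6$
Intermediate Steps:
$w{\left(Z,j \right)} = - \frac{1}{22}$ ($w{\left(Z,j \right)} = \frac{1}{-22} = - \frac{1}{22}$)
$\left(-6 + w{\left(-11,-19 \right)}\right) \left(R{\left(18 \right)} - 332\right) = \left(-6 - \frac{1}{22}\right) \left(-12 - 332\right) = \left(- \frac{133}{22}\right) \left(-344\right) = \frac{22876}{11}$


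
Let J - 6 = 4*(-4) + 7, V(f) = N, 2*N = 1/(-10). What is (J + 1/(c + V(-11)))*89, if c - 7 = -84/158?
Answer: -2567027/10141 ≈ -253.13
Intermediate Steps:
c = 511/79 (c = 7 - 84/158 = 7 - 84*1/158 = 7 - 42/79 = 511/79 ≈ 6.4684)
N = -1/20 (N = (1/2)/(-10) = (1/2)*(-1/10) = -1/20 ≈ -0.050000)
V(f) = -1/20
J = -3 (J = 6 + (4*(-4) + 7) = 6 + (-16 + 7) = 6 - 9 = -3)
(J + 1/(c + V(-11)))*89 = (-3 + 1/(511/79 - 1/20))*89 = (-3 + 1/(10141/1580))*89 = (-3 + 1580/10141)*89 = -28843/10141*89 = -2567027/10141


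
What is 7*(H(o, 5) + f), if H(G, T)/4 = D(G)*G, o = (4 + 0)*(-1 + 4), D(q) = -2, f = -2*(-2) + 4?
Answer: -616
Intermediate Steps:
f = 8 (f = 4 + 4 = 8)
o = 12 (o = 4*3 = 12)
H(G, T) = -8*G (H(G, T) = 4*(-2*G) = -8*G)
7*(H(o, 5) + f) = 7*(-8*12 + 8) = 7*(-96 + 8) = 7*(-88) = -616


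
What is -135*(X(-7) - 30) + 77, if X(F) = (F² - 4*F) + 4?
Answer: -6808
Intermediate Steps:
X(F) = 4 + F² - 4*F
-135*(X(-7) - 30) + 77 = -135*((4 + (-7)² - 4*(-7)) - 30) + 77 = -135*((4 + 49 + 28) - 30) + 77 = -135*(81 - 30) + 77 = -135*51 + 77 = -6885 + 77 = -6808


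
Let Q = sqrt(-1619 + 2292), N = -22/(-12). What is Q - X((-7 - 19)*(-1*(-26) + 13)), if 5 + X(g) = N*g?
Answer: 1864 + sqrt(673) ≈ 1889.9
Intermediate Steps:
N = 11/6 (N = -22*(-1/12) = 11/6 ≈ 1.8333)
Q = sqrt(673) ≈ 25.942
X(g) = -5 + 11*g/6
Q - X((-7 - 19)*(-1*(-26) + 13)) = sqrt(673) - (-5 + 11*((-7 - 19)*(-1*(-26) + 13))/6) = sqrt(673) - (-5 + 11*(-26*(26 + 13))/6) = sqrt(673) - (-5 + 11*(-26*39)/6) = sqrt(673) - (-5 + (11/6)*(-1014)) = sqrt(673) - (-5 - 1859) = sqrt(673) - 1*(-1864) = sqrt(673) + 1864 = 1864 + sqrt(673)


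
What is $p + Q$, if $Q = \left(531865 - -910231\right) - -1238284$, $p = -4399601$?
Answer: $-1719221$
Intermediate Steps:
$Q = 2680380$ ($Q = \left(531865 + 910231\right) + 1238284 = 1442096 + 1238284 = 2680380$)
$p + Q = -4399601 + 2680380 = -1719221$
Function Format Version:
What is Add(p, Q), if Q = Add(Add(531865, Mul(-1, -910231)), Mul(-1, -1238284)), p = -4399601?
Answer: -1719221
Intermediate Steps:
Q = 2680380 (Q = Add(Add(531865, 910231), 1238284) = Add(1442096, 1238284) = 2680380)
Add(p, Q) = Add(-4399601, 2680380) = -1719221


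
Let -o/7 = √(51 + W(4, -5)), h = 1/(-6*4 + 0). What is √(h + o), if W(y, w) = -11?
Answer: √(-6 - 2016*√10)/12 ≈ 6.6568*I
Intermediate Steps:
h = -1/24 (h = 1/(-24 + 0) = 1/(-24) = -1/24 ≈ -0.041667)
o = -14*√10 (o = -7*√(51 - 11) = -14*√10 ≈ -44.272)
√(h + o) = √(-1/24 - 14*√10)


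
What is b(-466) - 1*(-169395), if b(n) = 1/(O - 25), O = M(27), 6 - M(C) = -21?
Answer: 338791/2 ≈ 1.6940e+5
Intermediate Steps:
M(C) = 27 (M(C) = 6 - 1*(-21) = 6 + 21 = 27)
O = 27
b(n) = ½ (b(n) = 1/(27 - 25) = 1/2 = ½)
b(-466) - 1*(-169395) = ½ - 1*(-169395) = ½ + 169395 = 338791/2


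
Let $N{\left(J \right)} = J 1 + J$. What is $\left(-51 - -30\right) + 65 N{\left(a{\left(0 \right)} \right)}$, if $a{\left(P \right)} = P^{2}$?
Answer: $-21$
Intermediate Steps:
$N{\left(J \right)} = 2 J$ ($N{\left(J \right)} = J + J = 2 J$)
$\left(-51 - -30\right) + 65 N{\left(a{\left(0 \right)} \right)} = \left(-51 - -30\right) + 65 \cdot 2 \cdot 0^{2} = \left(-51 + 30\right) + 65 \cdot 2 \cdot 0 = -21 + 65 \cdot 0 = -21 + 0 = -21$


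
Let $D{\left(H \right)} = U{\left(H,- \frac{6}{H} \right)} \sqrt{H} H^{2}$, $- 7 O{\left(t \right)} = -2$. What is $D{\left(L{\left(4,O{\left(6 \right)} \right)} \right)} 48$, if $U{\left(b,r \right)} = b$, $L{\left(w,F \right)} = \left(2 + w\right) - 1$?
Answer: $6000 \sqrt{5} \approx 13416.0$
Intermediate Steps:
$O{\left(t \right)} = \frac{2}{7}$ ($O{\left(t \right)} = \left(- \frac{1}{7}\right) \left(-2\right) = \frac{2}{7}$)
$L{\left(w,F \right)} = 1 + w$
$D{\left(H \right)} = H^{\frac{7}{2}}$ ($D{\left(H \right)} = H \sqrt{H} H^{2} = H^{\frac{3}{2}} H^{2} = H^{\frac{7}{2}}$)
$D{\left(L{\left(4,O{\left(6 \right)} \right)} \right)} 48 = \left(1 + 4\right)^{\frac{7}{2}} \cdot 48 = 5^{\frac{7}{2}} \cdot 48 = 125 \sqrt{5} \cdot 48 = 6000 \sqrt{5}$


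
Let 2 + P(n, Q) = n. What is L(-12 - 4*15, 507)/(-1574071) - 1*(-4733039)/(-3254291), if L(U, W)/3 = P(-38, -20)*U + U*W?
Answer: -7121872590017/5122485088661 ≈ -1.3903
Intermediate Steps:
P(n, Q) = -2 + n
L(U, W) = -120*U + 3*U*W (L(U, W) = 3*((-2 - 38)*U + U*W) = 3*(-40*U + U*W) = -120*U + 3*U*W)
L(-12 - 4*15, 507)/(-1574071) - 1*(-4733039)/(-3254291) = (3*(-12 - 4*15)*(-40 + 507))/(-1574071) - 1*(-4733039)/(-3254291) = (3*(-12 - 60)*467)*(-1/1574071) + 4733039*(-1/3254291) = (3*(-72)*467)*(-1/1574071) - 4733039/3254291 = -100872*(-1/1574071) - 4733039/3254291 = 100872/1574071 - 4733039/3254291 = -7121872590017/5122485088661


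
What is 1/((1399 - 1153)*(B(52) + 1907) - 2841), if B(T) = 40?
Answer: 1/476121 ≈ 2.1003e-6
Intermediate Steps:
1/((1399 - 1153)*(B(52) + 1907) - 2841) = 1/((1399 - 1153)*(40 + 1907) - 2841) = 1/(246*1947 - 2841) = 1/(478962 - 2841) = 1/476121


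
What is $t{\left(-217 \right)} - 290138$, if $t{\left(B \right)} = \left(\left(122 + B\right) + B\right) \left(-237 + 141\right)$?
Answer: $-260186$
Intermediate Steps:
$t{\left(B \right)} = -11712 - 192 B$ ($t{\left(B \right)} = \left(122 + 2 B\right) \left(-96\right) = -11712 - 192 B$)
$t{\left(-217 \right)} - 290138 = \left(-11712 - -41664\right) - 290138 = \left(-11712 + 41664\right) - 290138 = 29952 - 290138 = -260186$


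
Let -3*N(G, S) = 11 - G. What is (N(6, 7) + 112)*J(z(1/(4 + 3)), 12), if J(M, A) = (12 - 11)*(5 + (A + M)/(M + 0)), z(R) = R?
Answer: 9930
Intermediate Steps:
J(M, A) = 5 + (A + M)/M (J(M, A) = 1*(5 + (A + M)/M) = 5 + (A + M)/M)
N(G, S) = -11/3 + G/3 (N(G, S) = -(11 - G)/3 = -11/3 + G/3)
(N(6, 7) + 112)*J(z(1/(4 + 3)), 12) = ((-11/3 + (⅓)*6) + 112)*(6 + 12/(1/(4 + 3))) = ((-11/3 + 2) + 112)*(6 + 12/(1/7)) = (-5/3 + 112)*(6 + 12/(⅐)) = 331*(6 + 12*7)/3 = 331*(6 + 84)/3 = (331/3)*90 = 9930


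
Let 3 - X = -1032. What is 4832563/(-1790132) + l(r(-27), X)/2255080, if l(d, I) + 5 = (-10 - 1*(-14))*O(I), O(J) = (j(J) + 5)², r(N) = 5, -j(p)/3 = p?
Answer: 2895742447965/201844543528 ≈ 14.346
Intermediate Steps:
X = 1035 (X = 3 - 1*(-1032) = 3 + 1032 = 1035)
j(p) = -3*p
O(J) = (5 - 3*J)² (O(J) = (-3*J + 5)² = (5 - 3*J)²)
l(d, I) = -5 + 4*(-5 + 3*I)² (l(d, I) = -5 + (-10 - 1*(-14))*(-5 + 3*I)² = -5 + (-10 + 14)*(-5 + 3*I)² = -5 + 4*(-5 + 3*I)²)
4832563/(-1790132) + l(r(-27), X)/2255080 = 4832563/(-1790132) + (-5 + 4*(-5 + 3*1035)²)/2255080 = 4832563*(-1/1790132) + (-5 + 4*(-5 + 3105)²)*(1/2255080) = -4832563/1790132 + (-5 + 4*3100²)*(1/2255080) = -4832563/1790132 + (-5 + 4*9610000)*(1/2255080) = -4832563/1790132 + (-5 + 38440000)*(1/2255080) = -4832563/1790132 + 38439995*(1/2255080) = -4832563/1790132 + 7687999/451016 = 2895742447965/201844543528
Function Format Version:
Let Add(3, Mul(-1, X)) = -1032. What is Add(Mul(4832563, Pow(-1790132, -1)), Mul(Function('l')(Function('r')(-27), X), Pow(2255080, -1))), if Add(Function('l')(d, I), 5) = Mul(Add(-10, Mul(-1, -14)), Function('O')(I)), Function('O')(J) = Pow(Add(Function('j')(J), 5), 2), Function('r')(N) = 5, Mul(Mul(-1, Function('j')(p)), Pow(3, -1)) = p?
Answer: Rational(2895742447965, 201844543528) ≈ 14.346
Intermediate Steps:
X = 1035 (X = Add(3, Mul(-1, -1032)) = Add(3, 1032) = 1035)
Function('j')(p) = Mul(-3, p)
Function('O')(J) = Pow(Add(5, Mul(-3, J)), 2) (Function('O')(J) = Pow(Add(Mul(-3, J), 5), 2) = Pow(Add(5, Mul(-3, J)), 2))
Function('l')(d, I) = Add(-5, Mul(4, Pow(Add(-5, Mul(3, I)), 2))) (Function('l')(d, I) = Add(-5, Mul(Add(-10, Mul(-1, -14)), Pow(Add(-5, Mul(3, I)), 2))) = Add(-5, Mul(Add(-10, 14), Pow(Add(-5, Mul(3, I)), 2))) = Add(-5, Mul(4, Pow(Add(-5, Mul(3, I)), 2))))
Add(Mul(4832563, Pow(-1790132, -1)), Mul(Function('l')(Function('r')(-27), X), Pow(2255080, -1))) = Add(Mul(4832563, Pow(-1790132, -1)), Mul(Add(-5, Mul(4, Pow(Add(-5, Mul(3, 1035)), 2))), Pow(2255080, -1))) = Add(Mul(4832563, Rational(-1, 1790132)), Mul(Add(-5, Mul(4, Pow(Add(-5, 3105), 2))), Rational(1, 2255080))) = Add(Rational(-4832563, 1790132), Mul(Add(-5, Mul(4, Pow(3100, 2))), Rational(1, 2255080))) = Add(Rational(-4832563, 1790132), Mul(Add(-5, Mul(4, 9610000)), Rational(1, 2255080))) = Add(Rational(-4832563, 1790132), Mul(Add(-5, 38440000), Rational(1, 2255080))) = Add(Rational(-4832563, 1790132), Mul(38439995, Rational(1, 2255080))) = Add(Rational(-4832563, 1790132), Rational(7687999, 451016)) = Rational(2895742447965, 201844543528)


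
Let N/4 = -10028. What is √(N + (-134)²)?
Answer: 2*I*√5539 ≈ 148.85*I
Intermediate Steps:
N = -40112 (N = 4*(-10028) = -40112)
√(N + (-134)²) = √(-40112 + (-134)²) = √(-40112 + 17956) = √(-22156) = 2*I*√5539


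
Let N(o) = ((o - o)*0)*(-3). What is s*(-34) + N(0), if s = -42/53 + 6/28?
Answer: 7293/371 ≈ 19.658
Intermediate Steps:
s = -429/742 (s = -42*1/53 + 6*(1/28) = -42/53 + 3/14 = -429/742 ≈ -0.57817)
N(o) = 0 (N(o) = (0*0)*(-3) = 0*(-3) = 0)
s*(-34) + N(0) = -429/742*(-34) + 0 = 7293/371 + 0 = 7293/371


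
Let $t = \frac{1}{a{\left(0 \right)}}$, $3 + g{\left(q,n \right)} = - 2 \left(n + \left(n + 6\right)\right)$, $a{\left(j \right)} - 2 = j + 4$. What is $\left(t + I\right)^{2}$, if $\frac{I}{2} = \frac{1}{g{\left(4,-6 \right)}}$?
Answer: $\frac{49}{324} \approx 0.15123$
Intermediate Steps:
$a{\left(j \right)} = 6 + j$ ($a{\left(j \right)} = 2 + \left(j + 4\right) = 2 + \left(4 + j\right) = 6 + j$)
$g{\left(q,n \right)} = -15 - 4 n$ ($g{\left(q,n \right)} = -3 - 2 \left(n + \left(n + 6\right)\right) = -3 - 2 \left(n + \left(6 + n\right)\right) = -3 - 2 \left(6 + 2 n\right) = -3 - \left(12 + 4 n\right) = -15 - 4 n$)
$t = \frac{1}{6}$ ($t = \frac{1}{6 + 0} = \frac{1}{6} \approx 0.16667$)
$I = \frac{2}{9}$ ($I = \frac{2}{-15 - -24} = \frac{2}{-15 + 24} = \frac{2}{9} \approx 0.22222$)
$\left(t + I\right)^{2} = \left(\frac{1}{6} + \frac{2}{9}\right)^{2} = \left(\frac{7}{18}\right)^{2} = \frac{49}{324}$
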